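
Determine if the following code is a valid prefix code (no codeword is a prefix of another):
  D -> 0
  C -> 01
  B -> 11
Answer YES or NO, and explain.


Checking each pair (does one codeword prefix another?):
  D='0' vs C='01': prefix -- VIOLATION

NO -- this is NOT a valid prefix code. D (0) is a prefix of C (01).


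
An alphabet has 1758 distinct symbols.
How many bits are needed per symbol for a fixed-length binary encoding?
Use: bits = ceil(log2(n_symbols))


log2(1758) = 10.7797
Bracket: 2^10 = 1024 < 1758 <= 2^11 = 2048
So ceil(log2(1758)) = 11

bits = ceil(log2(1758)) = ceil(10.7797) = 11 bits


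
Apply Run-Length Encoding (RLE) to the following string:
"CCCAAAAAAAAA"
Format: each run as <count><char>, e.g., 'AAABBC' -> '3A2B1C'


Scanning runs left to right:
  i=0: run of 'C' x 3 -> '3C'
  i=3: run of 'A' x 9 -> '9A'

RLE = 3C9A


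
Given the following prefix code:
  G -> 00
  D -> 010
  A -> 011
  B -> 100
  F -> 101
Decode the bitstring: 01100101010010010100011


Decoding step by step:
Bits 011 -> A
Bits 00 -> G
Bits 101 -> F
Bits 010 -> D
Bits 010 -> D
Bits 010 -> D
Bits 100 -> B
Bits 011 -> A


Decoded message: AGFDDDBA


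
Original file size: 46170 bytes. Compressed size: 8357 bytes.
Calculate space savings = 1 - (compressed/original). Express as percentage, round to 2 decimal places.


ratio = compressed/original = 8357/46170 = 0.181005
savings = 1 - ratio = 1 - 0.181005 = 0.818995
as a percentage: 0.818995 * 100 = 81.9%

Space savings = 1 - 8357/46170 = 81.9%


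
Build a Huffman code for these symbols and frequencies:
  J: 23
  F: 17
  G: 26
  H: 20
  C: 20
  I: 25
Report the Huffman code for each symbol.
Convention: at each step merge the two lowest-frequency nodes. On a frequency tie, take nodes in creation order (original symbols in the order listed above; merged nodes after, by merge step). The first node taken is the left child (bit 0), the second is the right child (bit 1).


Huffman tree construction:
Step 1: Merge F(17) + H(20) = 37
Step 2: Merge C(20) + J(23) = 43
Step 3: Merge I(25) + G(26) = 51
Step 4: Merge (F+H)(37) + (C+J)(43) = 80
Step 5: Merge (I+G)(51) + ((F+H)+(C+J))(80) = 131
Read each symbol's code off the tree from the root (left child = 0, right child = 1).

Codes:
  J: 111 (length 3)
  F: 100 (length 3)
  G: 01 (length 2)
  H: 101 (length 3)
  C: 110 (length 3)
  I: 00 (length 2)
Average code length: 342/131 = 2.6107 bits/symbol


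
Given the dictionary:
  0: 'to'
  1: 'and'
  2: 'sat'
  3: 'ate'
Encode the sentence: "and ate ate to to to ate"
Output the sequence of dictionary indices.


Look up each word in the dictionary:
  'and' -> 1
  'ate' -> 3
  'ate' -> 3
  'to' -> 0
  'to' -> 0
  'to' -> 0
  'ate' -> 3

Encoded: [1, 3, 3, 0, 0, 0, 3]


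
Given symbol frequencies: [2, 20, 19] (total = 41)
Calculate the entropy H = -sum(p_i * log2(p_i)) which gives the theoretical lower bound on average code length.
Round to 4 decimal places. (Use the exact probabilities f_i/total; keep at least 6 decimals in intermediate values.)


Per-symbol terms -p_i * log2(p_i) with p_i = f_i/41:
  p = 2/41 = 0.048780: log2(p) = -4.357552, -p*log2(p) = 0.212564
  p = 20/41 = 0.487805: log2(p) = -1.035624, -p*log2(p) = 0.505182
  p = 19/41 = 0.463415: log2(p) = -1.109624, -p*log2(p) = 0.514216
H = 0.212564 + 0.505182 + 0.514216 = 1.231962

H = 1.232 bits/symbol


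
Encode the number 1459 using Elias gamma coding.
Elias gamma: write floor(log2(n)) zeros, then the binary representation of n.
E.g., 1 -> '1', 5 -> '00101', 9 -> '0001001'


num_bits = floor(log2(1459)) + 1 = 11
leading_zeros = num_bits - 1 = 10
binary(1459) = 10110110011

Elias gamma(1459) = '0000000000' + '10110110011' = 000000000010110110011 (21 bits)


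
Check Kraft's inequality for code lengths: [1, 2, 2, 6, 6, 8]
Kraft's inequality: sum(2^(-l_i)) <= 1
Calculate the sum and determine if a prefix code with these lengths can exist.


Sum = 2^(-1) + 2^(-2) + 2^(-2) + 2^(-6) + 2^(-6) + 2^(-8)
    = 0.5 + 0.25 + 0.25 + 0.015625 + 0.015625 + 0.00390625
    = 265/256 = 1.03515625
Since 1.03515625 > 1, Kraft's inequality is NOT satisfied.
A prefix code with these lengths CANNOT exist.

Kraft sum = 1.03515625. Not satisfied.


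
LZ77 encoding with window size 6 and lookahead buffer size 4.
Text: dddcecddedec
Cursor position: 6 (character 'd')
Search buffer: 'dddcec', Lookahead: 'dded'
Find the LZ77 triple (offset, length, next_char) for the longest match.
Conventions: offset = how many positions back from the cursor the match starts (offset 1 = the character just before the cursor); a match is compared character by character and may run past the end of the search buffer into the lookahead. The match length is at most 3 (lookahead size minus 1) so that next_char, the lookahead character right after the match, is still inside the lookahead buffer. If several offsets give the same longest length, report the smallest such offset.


Try each offset into the search buffer:
  offset=1 (pos 5, char 'c'): match length 0
  offset=2 (pos 4, char 'e'): match length 0
  offset=3 (pos 3, char 'c'): match length 0
  offset=4 (pos 2, char 'd'): match length 1
  offset=5 (pos 1, char 'd'): match length 2
  offset=6 (pos 0, char 'd'): match length 2
Longest match has length 2, found at offsets 5, 6; take the smallest, offset 5.
next_char = character at position 6 + 2 = 8 -> 'e'

Best match: offset=5, length=2 (matching 'dd' starting at position 1)
LZ77 triple: (5, 2, 'e')


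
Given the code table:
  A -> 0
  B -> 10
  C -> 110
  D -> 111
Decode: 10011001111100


Decoding:
10 -> B
0 -> A
110 -> C
0 -> A
111 -> D
110 -> C
0 -> A


Result: BACADCA


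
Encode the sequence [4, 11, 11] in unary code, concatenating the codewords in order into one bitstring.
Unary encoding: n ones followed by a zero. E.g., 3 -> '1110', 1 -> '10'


Encode each number as n ones followed by a terminating 0:
  4 -> 11110 (5 bits)
  11 -> 111111111110 (12 bits)
  11 -> 111111111110 (12 bits)
Total length = 5 + 12 + 12 = 29 bits.

Unary([4, 11, 11]) = 11110111111111110111111111110 (29 bits)


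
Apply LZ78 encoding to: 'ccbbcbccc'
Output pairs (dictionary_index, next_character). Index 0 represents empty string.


LZ78 encoding steps:
Dictionary: {0: ''}
Step 1: w='' (idx 0), next='c' -> output (0, 'c'), add 'c' as idx 1
Step 2: w='c' (idx 1), next='b' -> output (1, 'b'), add 'cb' as idx 2
Step 3: w='' (idx 0), next='b' -> output (0, 'b'), add 'b' as idx 3
Step 4: w='cb' (idx 2), next='c' -> output (2, 'c'), add 'cbc' as idx 4
Step 5: w='c' (idx 1), next='c' -> output (1, 'c'), add 'cc' as idx 5


Encoded: [(0, 'c'), (1, 'b'), (0, 'b'), (2, 'c'), (1, 'c')]


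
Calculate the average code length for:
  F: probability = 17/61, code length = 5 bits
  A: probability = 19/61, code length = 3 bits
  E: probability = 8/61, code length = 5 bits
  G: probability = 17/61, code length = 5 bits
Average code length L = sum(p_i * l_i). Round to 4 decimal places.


Weighted contributions p_i * l_i:
  F: (17/61) * 5 = 85/61
  A: (19/61) * 3 = 57/61
  E: (8/61) * 5 = 40/61
  G: (17/61) * 5 = 85/61
Sum = (85 + 57 + 40 + 85)/61 = 267/61

L = 267/61 = 4.3770 bits/symbol


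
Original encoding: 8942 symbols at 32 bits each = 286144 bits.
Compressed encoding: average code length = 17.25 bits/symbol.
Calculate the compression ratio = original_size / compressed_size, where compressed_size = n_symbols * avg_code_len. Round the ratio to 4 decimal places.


original_size = n_symbols * orig_bits = 8942 * 32 = 286144 bits
compressed_size = n_symbols * avg_code_len = 8942 * 17.25 = 154249.5 bits
ratio = original_size / compressed_size = 286144 / 154249.5 = 1.8551

Compression ratio = 1.8551


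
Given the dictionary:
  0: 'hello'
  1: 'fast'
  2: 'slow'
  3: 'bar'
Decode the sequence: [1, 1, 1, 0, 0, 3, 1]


Look up each index in the dictionary:
  1 -> 'fast'
  1 -> 'fast'
  1 -> 'fast'
  0 -> 'hello'
  0 -> 'hello'
  3 -> 'bar'
  1 -> 'fast'

Decoded: "fast fast fast hello hello bar fast"


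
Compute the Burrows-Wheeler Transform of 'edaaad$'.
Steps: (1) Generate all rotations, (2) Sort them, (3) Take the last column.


Rotations (sorted):
  0: $edaaad -> last char: d
  1: aaad$ed -> last char: d
  2: aad$eda -> last char: a
  3: ad$edaa -> last char: a
  4: d$edaaa -> last char: a
  5: daaad$e -> last char: e
  6: edaaad$ -> last char: $


BWT = ddaaae$


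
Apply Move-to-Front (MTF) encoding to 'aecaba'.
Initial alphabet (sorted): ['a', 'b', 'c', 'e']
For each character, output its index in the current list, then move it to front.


MTF encoding:
'a': index 0 in ['a', 'b', 'c', 'e'] -> ['a', 'b', 'c', 'e']
'e': index 3 in ['a', 'b', 'c', 'e'] -> ['e', 'a', 'b', 'c']
'c': index 3 in ['e', 'a', 'b', 'c'] -> ['c', 'e', 'a', 'b']
'a': index 2 in ['c', 'e', 'a', 'b'] -> ['a', 'c', 'e', 'b']
'b': index 3 in ['a', 'c', 'e', 'b'] -> ['b', 'a', 'c', 'e']
'a': index 1 in ['b', 'a', 'c', 'e'] -> ['a', 'b', 'c', 'e']


Output: [0, 3, 3, 2, 3, 1]


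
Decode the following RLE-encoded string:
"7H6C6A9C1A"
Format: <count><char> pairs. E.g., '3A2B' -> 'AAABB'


Expanding each <count><char> pair:
  7H -> 'HHHHHHH'
  6C -> 'CCCCCC'
  6A -> 'AAAAAA'
  9C -> 'CCCCCCCCC'
  1A -> 'A'

Decoded = HHHHHHHCCCCCCAAAAAACCCCCCCCCA


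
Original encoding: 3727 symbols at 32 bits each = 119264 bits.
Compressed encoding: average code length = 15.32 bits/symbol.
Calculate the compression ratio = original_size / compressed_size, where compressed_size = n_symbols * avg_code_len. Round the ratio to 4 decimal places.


original_size = n_symbols * orig_bits = 3727 * 32 = 119264 bits
compressed_size = n_symbols * avg_code_len = 3727 * 15.32 = 57097.64 bits
ratio = original_size / compressed_size = 119264 / 57097.64 = 2.0888

Compression ratio = 2.0888


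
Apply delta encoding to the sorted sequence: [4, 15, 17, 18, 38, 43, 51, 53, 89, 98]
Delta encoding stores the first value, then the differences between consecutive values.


First value: 4
Deltas:
  15 - 4 = 11
  17 - 15 = 2
  18 - 17 = 1
  38 - 18 = 20
  43 - 38 = 5
  51 - 43 = 8
  53 - 51 = 2
  89 - 53 = 36
  98 - 89 = 9


Delta encoded: [4, 11, 2, 1, 20, 5, 8, 2, 36, 9]


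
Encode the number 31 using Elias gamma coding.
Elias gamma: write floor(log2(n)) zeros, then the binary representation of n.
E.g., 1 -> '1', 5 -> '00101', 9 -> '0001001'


num_bits = floor(log2(31)) + 1 = 5
leading_zeros = num_bits - 1 = 4
binary(31) = 11111

Elias gamma(31) = '0000' + '11111' = 000011111 (9 bits)


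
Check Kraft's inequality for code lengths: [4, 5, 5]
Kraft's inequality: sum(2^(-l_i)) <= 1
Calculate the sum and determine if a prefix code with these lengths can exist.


Sum = 2^(-4) + 2^(-5) + 2^(-5)
    = 0.0625 + 0.03125 + 0.03125
    = 4/32 = 0.125
Since 0.125 <= 1, Kraft's inequality IS satisfied.
A prefix code with these lengths CAN exist.

Kraft sum = 0.125. Satisfied.


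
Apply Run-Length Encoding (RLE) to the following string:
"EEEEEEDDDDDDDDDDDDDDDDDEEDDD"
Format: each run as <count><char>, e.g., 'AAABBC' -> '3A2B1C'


Scanning runs left to right:
  i=0: run of 'E' x 6 -> '6E'
  i=6: run of 'D' x 17 -> '17D'
  i=23: run of 'E' x 2 -> '2E'
  i=25: run of 'D' x 3 -> '3D'

RLE = 6E17D2E3D


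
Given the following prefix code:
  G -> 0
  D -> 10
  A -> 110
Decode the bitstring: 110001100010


Decoding step by step:
Bits 110 -> A
Bits 0 -> G
Bits 0 -> G
Bits 110 -> A
Bits 0 -> G
Bits 0 -> G
Bits 10 -> D


Decoded message: AGGAGGD


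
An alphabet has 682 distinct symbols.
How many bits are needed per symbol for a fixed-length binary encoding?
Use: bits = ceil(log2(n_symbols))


log2(682) = 9.4136
Bracket: 2^9 = 512 < 682 <= 2^10 = 1024
So ceil(log2(682)) = 10

bits = ceil(log2(682)) = ceil(9.4136) = 10 bits


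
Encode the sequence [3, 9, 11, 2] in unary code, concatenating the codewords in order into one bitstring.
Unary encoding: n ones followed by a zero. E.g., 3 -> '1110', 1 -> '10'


Encode each number as n ones followed by a terminating 0:
  3 -> 1110 (4 bits)
  9 -> 1111111110 (10 bits)
  11 -> 111111111110 (12 bits)
  2 -> 110 (3 bits)
Total length = 4 + 10 + 12 + 3 = 29 bits.

Unary([3, 9, 11, 2]) = 11101111111110111111111110110 (29 bits)


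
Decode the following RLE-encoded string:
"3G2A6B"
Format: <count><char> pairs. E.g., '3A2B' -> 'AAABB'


Expanding each <count><char> pair:
  3G -> 'GGG'
  2A -> 'AA'
  6B -> 'BBBBBB'

Decoded = GGGAABBBBBB


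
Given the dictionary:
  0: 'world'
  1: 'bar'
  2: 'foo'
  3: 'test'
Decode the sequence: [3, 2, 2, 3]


Look up each index in the dictionary:
  3 -> 'test'
  2 -> 'foo'
  2 -> 'foo'
  3 -> 'test'

Decoded: "test foo foo test"


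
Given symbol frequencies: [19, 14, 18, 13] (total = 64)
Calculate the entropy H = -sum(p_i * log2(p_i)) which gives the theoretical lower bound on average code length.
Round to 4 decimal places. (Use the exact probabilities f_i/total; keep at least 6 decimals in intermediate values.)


Per-symbol terms -p_i * log2(p_i) with p_i = f_i/64:
  p = 19/64 = 0.296875: log2(p) = -1.752072, -p*log2(p) = 0.520147
  p = 14/64 = 0.218750: log2(p) = -2.192645, -p*log2(p) = 0.479641
  p = 18/64 = 0.281250: log2(p) = -1.830075, -p*log2(p) = 0.514709
  p = 13/64 = 0.203125: log2(p) = -2.299560, -p*log2(p) = 0.467098
H = 0.520147 + 0.479641 + 0.514709 + 0.467098 = 1.981595

H = 1.9816 bits/symbol


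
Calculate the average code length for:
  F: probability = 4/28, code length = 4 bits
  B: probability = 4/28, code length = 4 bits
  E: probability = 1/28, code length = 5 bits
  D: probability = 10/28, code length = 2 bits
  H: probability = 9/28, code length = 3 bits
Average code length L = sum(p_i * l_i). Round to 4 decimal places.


Weighted contributions p_i * l_i:
  F: (4/28) * 4 = 16/28
  B: (4/28) * 4 = 16/28
  E: (1/28) * 5 = 5/28
  D: (10/28) * 2 = 20/28
  H: (9/28) * 3 = 27/28
Sum = (16 + 16 + 5 + 20 + 27)/28 = 84/28

L = 84/28 = 3.0000 bits/symbol


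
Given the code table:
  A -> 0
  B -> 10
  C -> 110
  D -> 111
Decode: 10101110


Decoding:
10 -> B
10 -> B
111 -> D
0 -> A


Result: BBDA


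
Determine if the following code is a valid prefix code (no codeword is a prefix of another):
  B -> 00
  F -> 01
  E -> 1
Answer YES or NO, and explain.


Checking each pair (does one codeword prefix another?):
  B='00' vs F='01': no prefix
  B='00' vs E='1': no prefix
  F='01' vs B='00': no prefix
  F='01' vs E='1': no prefix
  E='1' vs B='00': no prefix
  E='1' vs F='01': no prefix
No violation found over all pairs.

YES -- this is a valid prefix code. No codeword is a prefix of any other codeword.


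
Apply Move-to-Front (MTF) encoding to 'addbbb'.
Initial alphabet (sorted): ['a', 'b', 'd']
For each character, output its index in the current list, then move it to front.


MTF encoding:
'a': index 0 in ['a', 'b', 'd'] -> ['a', 'b', 'd']
'd': index 2 in ['a', 'b', 'd'] -> ['d', 'a', 'b']
'd': index 0 in ['d', 'a', 'b'] -> ['d', 'a', 'b']
'b': index 2 in ['d', 'a', 'b'] -> ['b', 'd', 'a']
'b': index 0 in ['b', 'd', 'a'] -> ['b', 'd', 'a']
'b': index 0 in ['b', 'd', 'a'] -> ['b', 'd', 'a']


Output: [0, 2, 0, 2, 0, 0]


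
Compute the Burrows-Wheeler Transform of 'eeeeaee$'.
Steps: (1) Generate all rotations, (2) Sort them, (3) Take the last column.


Rotations (sorted):
  0: $eeeeaee -> last char: e
  1: aee$eeee -> last char: e
  2: e$eeeeae -> last char: e
  3: eaee$eee -> last char: e
  4: ee$eeeea -> last char: a
  5: eeaee$ee -> last char: e
  6: eeeaee$e -> last char: e
  7: eeeeaee$ -> last char: $


BWT = eeeeaee$


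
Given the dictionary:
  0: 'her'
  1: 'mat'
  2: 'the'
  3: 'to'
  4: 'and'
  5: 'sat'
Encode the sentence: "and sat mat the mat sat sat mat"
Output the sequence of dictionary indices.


Look up each word in the dictionary:
  'and' -> 4
  'sat' -> 5
  'mat' -> 1
  'the' -> 2
  'mat' -> 1
  'sat' -> 5
  'sat' -> 5
  'mat' -> 1

Encoded: [4, 5, 1, 2, 1, 5, 5, 1]


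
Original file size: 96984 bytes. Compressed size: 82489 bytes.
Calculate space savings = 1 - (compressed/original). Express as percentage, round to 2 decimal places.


ratio = compressed/original = 82489/96984 = 0.850542
savings = 1 - ratio = 1 - 0.850542 = 0.149458
as a percentage: 0.149458 * 100 = 14.95%

Space savings = 1 - 82489/96984 = 14.95%


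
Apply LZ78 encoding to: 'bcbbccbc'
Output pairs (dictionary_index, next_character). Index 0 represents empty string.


LZ78 encoding steps:
Dictionary: {0: ''}
Step 1: w='' (idx 0), next='b' -> output (0, 'b'), add 'b' as idx 1
Step 2: w='' (idx 0), next='c' -> output (0, 'c'), add 'c' as idx 2
Step 3: w='b' (idx 1), next='b' -> output (1, 'b'), add 'bb' as idx 3
Step 4: w='c' (idx 2), next='c' -> output (2, 'c'), add 'cc' as idx 4
Step 5: w='b' (idx 1), next='c' -> output (1, 'c'), add 'bc' as idx 5


Encoded: [(0, 'b'), (0, 'c'), (1, 'b'), (2, 'c'), (1, 'c')]


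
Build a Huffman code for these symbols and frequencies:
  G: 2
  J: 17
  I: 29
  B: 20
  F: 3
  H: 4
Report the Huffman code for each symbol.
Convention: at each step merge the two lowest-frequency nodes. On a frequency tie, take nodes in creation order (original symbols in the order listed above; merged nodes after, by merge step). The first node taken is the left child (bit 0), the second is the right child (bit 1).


Huffman tree construction:
Step 1: Merge G(2) + F(3) = 5
Step 2: Merge H(4) + (G+F)(5) = 9
Step 3: Merge (H+(G+F))(9) + J(17) = 26
Step 4: Merge B(20) + ((H+(G+F))+J)(26) = 46
Step 5: Merge I(29) + (B+((H+(G+F))+J))(46) = 75
Read each symbol's code off the tree from the root (left child = 0, right child = 1).

Codes:
  G: 11010 (length 5)
  J: 111 (length 3)
  I: 0 (length 1)
  B: 10 (length 2)
  F: 11011 (length 5)
  H: 1100 (length 4)
Average code length: 161/75 = 2.1467 bits/symbol


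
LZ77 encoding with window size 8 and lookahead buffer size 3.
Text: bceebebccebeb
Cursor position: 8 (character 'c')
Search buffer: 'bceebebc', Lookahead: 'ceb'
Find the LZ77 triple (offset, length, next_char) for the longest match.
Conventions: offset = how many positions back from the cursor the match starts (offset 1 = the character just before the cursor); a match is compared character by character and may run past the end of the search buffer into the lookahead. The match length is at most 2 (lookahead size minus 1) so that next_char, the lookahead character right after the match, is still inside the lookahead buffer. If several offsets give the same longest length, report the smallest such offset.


Try each offset into the search buffer:
  offset=1 (pos 7, char 'c'): match length 1
  offset=2 (pos 6, char 'b'): match length 0
  offset=3 (pos 5, char 'e'): match length 0
  offset=4 (pos 4, char 'b'): match length 0
  offset=5 (pos 3, char 'e'): match length 0
  offset=6 (pos 2, char 'e'): match length 0
  offset=7 (pos 1, char 'c'): match length 2
  offset=8 (pos 0, char 'b'): match length 0
Longest match has length 2 at offset 7.
next_char = character at position 8 + 2 = 10 -> 'b'

Best match: offset=7, length=2 (matching 'ce' starting at position 1)
LZ77 triple: (7, 2, 'b')


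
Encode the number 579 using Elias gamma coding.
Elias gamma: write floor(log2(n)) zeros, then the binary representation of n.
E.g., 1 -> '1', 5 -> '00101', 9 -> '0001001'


num_bits = floor(log2(579)) + 1 = 10
leading_zeros = num_bits - 1 = 9
binary(579) = 1001000011

Elias gamma(579) = '000000000' + '1001000011' = 0000000001001000011 (19 bits)


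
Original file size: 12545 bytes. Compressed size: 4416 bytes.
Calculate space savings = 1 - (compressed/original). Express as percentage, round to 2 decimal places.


ratio = compressed/original = 4416/12545 = 0.352013
savings = 1 - ratio = 1 - 0.352013 = 0.647987
as a percentage: 0.647987 * 100 = 64.8%

Space savings = 1 - 4416/12545 = 64.8%


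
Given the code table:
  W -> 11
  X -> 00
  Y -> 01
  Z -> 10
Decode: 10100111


Decoding:
10 -> Z
10 -> Z
01 -> Y
11 -> W


Result: ZZYW


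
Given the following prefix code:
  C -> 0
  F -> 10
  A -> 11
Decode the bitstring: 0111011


Decoding step by step:
Bits 0 -> C
Bits 11 -> A
Bits 10 -> F
Bits 11 -> A


Decoded message: CAFA


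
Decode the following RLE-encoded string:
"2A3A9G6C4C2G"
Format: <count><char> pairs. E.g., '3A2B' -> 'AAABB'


Expanding each <count><char> pair:
  2A -> 'AA'
  3A -> 'AAA'
  9G -> 'GGGGGGGGG'
  6C -> 'CCCCCC'
  4C -> 'CCCC'
  2G -> 'GG'

Decoded = AAAAAGGGGGGGGGCCCCCCCCCCGG


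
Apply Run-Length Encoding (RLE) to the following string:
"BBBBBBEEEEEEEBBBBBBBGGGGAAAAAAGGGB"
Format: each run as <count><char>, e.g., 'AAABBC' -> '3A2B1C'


Scanning runs left to right:
  i=0: run of 'B' x 6 -> '6B'
  i=6: run of 'E' x 7 -> '7E'
  i=13: run of 'B' x 7 -> '7B'
  i=20: run of 'G' x 4 -> '4G'
  i=24: run of 'A' x 6 -> '6A'
  i=30: run of 'G' x 3 -> '3G'
  i=33: run of 'B' x 1 -> '1B'

RLE = 6B7E7B4G6A3G1B


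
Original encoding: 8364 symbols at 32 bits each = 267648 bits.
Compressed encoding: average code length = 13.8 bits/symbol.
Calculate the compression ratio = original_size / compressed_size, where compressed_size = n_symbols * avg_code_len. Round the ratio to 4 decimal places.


original_size = n_symbols * orig_bits = 8364 * 32 = 267648 bits
compressed_size = n_symbols * avg_code_len = 8364 * 13.8 = 115423.2 bits
ratio = original_size / compressed_size = 267648 / 115423.2 = 2.3188

Compression ratio = 2.3188


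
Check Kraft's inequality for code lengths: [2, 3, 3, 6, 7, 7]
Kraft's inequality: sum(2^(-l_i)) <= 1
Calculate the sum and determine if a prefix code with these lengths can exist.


Sum = 2^(-2) + 2^(-3) + 2^(-3) + 2^(-6) + 2^(-7) + 2^(-7)
    = 0.25 + 0.125 + 0.125 + 0.015625 + 0.0078125 + 0.0078125
    = 68/128 = 0.53125
Since 0.53125 <= 1, Kraft's inequality IS satisfied.
A prefix code with these lengths CAN exist.

Kraft sum = 0.53125. Satisfied.


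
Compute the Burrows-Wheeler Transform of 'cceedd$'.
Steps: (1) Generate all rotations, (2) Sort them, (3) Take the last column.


Rotations (sorted):
  0: $cceedd -> last char: d
  1: cceedd$ -> last char: $
  2: ceedd$c -> last char: c
  3: d$cceed -> last char: d
  4: dd$ccee -> last char: e
  5: edd$cce -> last char: e
  6: eedd$cc -> last char: c


BWT = d$cdeec


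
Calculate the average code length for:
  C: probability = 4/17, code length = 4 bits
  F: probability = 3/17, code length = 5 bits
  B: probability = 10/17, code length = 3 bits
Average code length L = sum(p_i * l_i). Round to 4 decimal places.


Weighted contributions p_i * l_i:
  C: (4/17) * 4 = 16/17
  F: (3/17) * 5 = 15/17
  B: (10/17) * 3 = 30/17
Sum = (16 + 15 + 30)/17 = 61/17

L = 61/17 = 3.5882 bits/symbol


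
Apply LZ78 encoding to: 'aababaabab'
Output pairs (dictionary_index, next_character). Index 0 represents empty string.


LZ78 encoding steps:
Dictionary: {0: ''}
Step 1: w='' (idx 0), next='a' -> output (0, 'a'), add 'a' as idx 1
Step 2: w='a' (idx 1), next='b' -> output (1, 'b'), add 'ab' as idx 2
Step 3: w='ab' (idx 2), next='a' -> output (2, 'a'), add 'aba' as idx 3
Step 4: w='aba' (idx 3), next='b' -> output (3, 'b'), add 'abab' as idx 4


Encoded: [(0, 'a'), (1, 'b'), (2, 'a'), (3, 'b')]


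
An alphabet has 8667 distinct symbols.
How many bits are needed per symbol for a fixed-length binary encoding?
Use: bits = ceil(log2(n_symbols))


log2(8667) = 13.0813
Bracket: 2^13 = 8192 < 8667 <= 2^14 = 16384
So ceil(log2(8667)) = 14

bits = ceil(log2(8667)) = ceil(13.0813) = 14 bits


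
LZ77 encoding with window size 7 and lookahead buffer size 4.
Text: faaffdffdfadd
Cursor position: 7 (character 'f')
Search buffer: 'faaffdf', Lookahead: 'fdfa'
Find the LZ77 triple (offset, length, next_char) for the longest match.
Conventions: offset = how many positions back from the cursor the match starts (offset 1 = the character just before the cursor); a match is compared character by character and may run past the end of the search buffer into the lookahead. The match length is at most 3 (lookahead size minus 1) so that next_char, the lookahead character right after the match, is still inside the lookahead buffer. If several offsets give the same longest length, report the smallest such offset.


Try each offset into the search buffer:
  offset=1 (pos 6, char 'f'): match length 1
  offset=2 (pos 5, char 'd'): match length 0
  offset=3 (pos 4, char 'f'): match length 3
  offset=4 (pos 3, char 'f'): match length 1
  offset=5 (pos 2, char 'a'): match length 0
  offset=6 (pos 1, char 'a'): match length 0
  offset=7 (pos 0, char 'f'): match length 1
Longest match has length 3 at offset 3.
next_char = character at position 7 + 3 = 10 -> 'a'

Best match: offset=3, length=3 (matching 'fdf' starting at position 4)
LZ77 triple: (3, 3, 'a')


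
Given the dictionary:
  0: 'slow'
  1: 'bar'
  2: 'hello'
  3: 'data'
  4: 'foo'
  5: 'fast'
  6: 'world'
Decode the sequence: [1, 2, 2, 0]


Look up each index in the dictionary:
  1 -> 'bar'
  2 -> 'hello'
  2 -> 'hello'
  0 -> 'slow'

Decoded: "bar hello hello slow"


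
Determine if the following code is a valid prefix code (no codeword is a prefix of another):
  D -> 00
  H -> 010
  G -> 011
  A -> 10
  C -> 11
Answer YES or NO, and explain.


Checking each pair (does one codeword prefix another?):
  D='00' vs H='010': no prefix
  D='00' vs G='011': no prefix
  D='00' vs A='10': no prefix
  D='00' vs C='11': no prefix
  H='010' vs D='00': no prefix
  H='010' vs G='011': no prefix
  H='010' vs A='10': no prefix
  H='010' vs C='11': no prefix
  G='011' vs D='00': no prefix
  G='011' vs H='010': no prefix
  G='011' vs A='10': no prefix
  G='011' vs C='11': no prefix
  A='10' vs D='00': no prefix
  A='10' vs H='010': no prefix
  A='10' vs G='011': no prefix
  A='10' vs C='11': no prefix
  C='11' vs D='00': no prefix
  C='11' vs H='010': no prefix
  C='11' vs G='011': no prefix
  C='11' vs A='10': no prefix
No violation found over all pairs.

YES -- this is a valid prefix code. No codeword is a prefix of any other codeword.


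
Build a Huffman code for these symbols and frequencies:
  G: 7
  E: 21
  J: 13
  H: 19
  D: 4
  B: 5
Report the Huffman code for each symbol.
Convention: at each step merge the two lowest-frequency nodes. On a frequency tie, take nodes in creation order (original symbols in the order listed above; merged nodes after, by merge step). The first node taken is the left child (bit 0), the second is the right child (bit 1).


Huffman tree construction:
Step 1: Merge D(4) + B(5) = 9
Step 2: Merge G(7) + (D+B)(9) = 16
Step 3: Merge J(13) + (G+(D+B))(16) = 29
Step 4: Merge H(19) + E(21) = 40
Step 5: Merge (J+(G+(D+B)))(29) + (H+E)(40) = 69
Read each symbol's code off the tree from the root (left child = 0, right child = 1).

Codes:
  G: 010 (length 3)
  E: 11 (length 2)
  J: 00 (length 2)
  H: 10 (length 2)
  D: 0110 (length 4)
  B: 0111 (length 4)
Average code length: 163/69 = 2.3623 bits/symbol


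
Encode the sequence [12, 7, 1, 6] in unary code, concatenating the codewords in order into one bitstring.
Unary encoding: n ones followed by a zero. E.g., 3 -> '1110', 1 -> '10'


Encode each number as n ones followed by a terminating 0:
  12 -> 1111111111110 (13 bits)
  7 -> 11111110 (8 bits)
  1 -> 10 (2 bits)
  6 -> 1111110 (7 bits)
Total length = 13 + 8 + 2 + 7 = 30 bits.

Unary([12, 7, 1, 6]) = 111111111111011111110101111110 (30 bits)


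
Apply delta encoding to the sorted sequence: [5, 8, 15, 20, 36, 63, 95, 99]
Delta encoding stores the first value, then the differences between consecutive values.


First value: 5
Deltas:
  8 - 5 = 3
  15 - 8 = 7
  20 - 15 = 5
  36 - 20 = 16
  63 - 36 = 27
  95 - 63 = 32
  99 - 95 = 4


Delta encoded: [5, 3, 7, 5, 16, 27, 32, 4]


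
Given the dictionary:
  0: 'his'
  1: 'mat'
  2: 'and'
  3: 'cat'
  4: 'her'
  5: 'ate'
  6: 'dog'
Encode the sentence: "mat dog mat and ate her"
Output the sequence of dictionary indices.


Look up each word in the dictionary:
  'mat' -> 1
  'dog' -> 6
  'mat' -> 1
  'and' -> 2
  'ate' -> 5
  'her' -> 4

Encoded: [1, 6, 1, 2, 5, 4]


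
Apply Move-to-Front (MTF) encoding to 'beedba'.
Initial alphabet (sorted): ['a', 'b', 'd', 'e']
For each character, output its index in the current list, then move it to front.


MTF encoding:
'b': index 1 in ['a', 'b', 'd', 'e'] -> ['b', 'a', 'd', 'e']
'e': index 3 in ['b', 'a', 'd', 'e'] -> ['e', 'b', 'a', 'd']
'e': index 0 in ['e', 'b', 'a', 'd'] -> ['e', 'b', 'a', 'd']
'd': index 3 in ['e', 'b', 'a', 'd'] -> ['d', 'e', 'b', 'a']
'b': index 2 in ['d', 'e', 'b', 'a'] -> ['b', 'd', 'e', 'a']
'a': index 3 in ['b', 'd', 'e', 'a'] -> ['a', 'b', 'd', 'e']


Output: [1, 3, 0, 3, 2, 3]


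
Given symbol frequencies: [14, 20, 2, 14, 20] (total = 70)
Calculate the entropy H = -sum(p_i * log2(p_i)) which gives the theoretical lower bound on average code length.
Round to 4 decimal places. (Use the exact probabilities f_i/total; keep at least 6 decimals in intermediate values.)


Per-symbol terms -p_i * log2(p_i) with p_i = f_i/70:
  p = 14/70 = 0.200000: log2(p) = -2.321928, -p*log2(p) = 0.464386
  p = 20/70 = 0.285714: log2(p) = -1.807355, -p*log2(p) = 0.516387
  p = 2/70 = 0.028571: log2(p) = -5.129283, -p*log2(p) = 0.146551
  p = 14/70 = 0.200000: log2(p) = -2.321928, -p*log2(p) = 0.464386
  p = 20/70 = 0.285714: log2(p) = -1.807355, -p*log2(p) = 0.516387
H = 0.464386 + 0.516387 + 0.146551 + 0.464386 + 0.516387 = 2.108097

H = 2.1081 bits/symbol


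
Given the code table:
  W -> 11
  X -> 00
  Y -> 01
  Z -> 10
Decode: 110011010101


Decoding:
11 -> W
00 -> X
11 -> W
01 -> Y
01 -> Y
01 -> Y


Result: WXWYYY


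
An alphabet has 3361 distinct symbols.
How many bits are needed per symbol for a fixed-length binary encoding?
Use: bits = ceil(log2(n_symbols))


log2(3361) = 11.7147
Bracket: 2^11 = 2048 < 3361 <= 2^12 = 4096
So ceil(log2(3361)) = 12

bits = ceil(log2(3361)) = ceil(11.7147) = 12 bits


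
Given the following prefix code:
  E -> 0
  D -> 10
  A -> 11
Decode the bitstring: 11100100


Decoding step by step:
Bits 11 -> A
Bits 10 -> D
Bits 0 -> E
Bits 10 -> D
Bits 0 -> E


Decoded message: ADEDE


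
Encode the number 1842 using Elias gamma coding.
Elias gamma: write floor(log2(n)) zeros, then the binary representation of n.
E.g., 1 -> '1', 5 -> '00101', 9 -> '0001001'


num_bits = floor(log2(1842)) + 1 = 11
leading_zeros = num_bits - 1 = 10
binary(1842) = 11100110010

Elias gamma(1842) = '0000000000' + '11100110010' = 000000000011100110010 (21 bits)


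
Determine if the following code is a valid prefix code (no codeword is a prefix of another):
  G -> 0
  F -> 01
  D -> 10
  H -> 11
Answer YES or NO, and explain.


Checking each pair (does one codeword prefix another?):
  G='0' vs F='01': prefix -- VIOLATION

NO -- this is NOT a valid prefix code. G (0) is a prefix of F (01).


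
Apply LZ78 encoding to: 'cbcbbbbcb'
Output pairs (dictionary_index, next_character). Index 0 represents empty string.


LZ78 encoding steps:
Dictionary: {0: ''}
Step 1: w='' (idx 0), next='c' -> output (0, 'c'), add 'c' as idx 1
Step 2: w='' (idx 0), next='b' -> output (0, 'b'), add 'b' as idx 2
Step 3: w='c' (idx 1), next='b' -> output (1, 'b'), add 'cb' as idx 3
Step 4: w='b' (idx 2), next='b' -> output (2, 'b'), add 'bb' as idx 4
Step 5: w='b' (idx 2), next='c' -> output (2, 'c'), add 'bc' as idx 5
Step 6: w='b' (idx 2), end of input -> output (2, '')


Encoded: [(0, 'c'), (0, 'b'), (1, 'b'), (2, 'b'), (2, 'c'), (2, '')]


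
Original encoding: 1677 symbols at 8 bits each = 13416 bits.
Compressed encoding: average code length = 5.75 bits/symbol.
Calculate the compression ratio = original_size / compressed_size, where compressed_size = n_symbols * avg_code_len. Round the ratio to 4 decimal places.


original_size = n_symbols * orig_bits = 1677 * 8 = 13416 bits
compressed_size = n_symbols * avg_code_len = 1677 * 5.75 = 9642.75 bits
ratio = original_size / compressed_size = 13416 / 9642.75 = 1.3913

Compression ratio = 1.3913


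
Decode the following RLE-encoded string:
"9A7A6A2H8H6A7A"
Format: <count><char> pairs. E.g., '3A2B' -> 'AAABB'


Expanding each <count><char> pair:
  9A -> 'AAAAAAAAA'
  7A -> 'AAAAAAA'
  6A -> 'AAAAAA'
  2H -> 'HH'
  8H -> 'HHHHHHHH'
  6A -> 'AAAAAA'
  7A -> 'AAAAAAA'

Decoded = AAAAAAAAAAAAAAAAAAAAAAHHHHHHHHHHAAAAAAAAAAAAA


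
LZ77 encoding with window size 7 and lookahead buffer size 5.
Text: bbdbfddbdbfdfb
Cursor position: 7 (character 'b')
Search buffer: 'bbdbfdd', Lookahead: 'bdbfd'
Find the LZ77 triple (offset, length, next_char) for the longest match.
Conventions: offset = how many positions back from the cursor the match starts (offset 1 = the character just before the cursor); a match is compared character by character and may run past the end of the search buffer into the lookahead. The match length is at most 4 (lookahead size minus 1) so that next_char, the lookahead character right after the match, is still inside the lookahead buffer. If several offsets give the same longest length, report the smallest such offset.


Try each offset into the search buffer:
  offset=1 (pos 6, char 'd'): match length 0
  offset=2 (pos 5, char 'd'): match length 0
  offset=3 (pos 4, char 'f'): match length 0
  offset=4 (pos 3, char 'b'): match length 1
  offset=5 (pos 2, char 'd'): match length 0
  offset=6 (pos 1, char 'b'): match length 4
  offset=7 (pos 0, char 'b'): match length 1
Longest match has length 4 at offset 6.
next_char = character at position 7 + 4 = 11 -> 'd'

Best match: offset=6, length=4 (matching 'bdbf' starting at position 1)
LZ77 triple: (6, 4, 'd')


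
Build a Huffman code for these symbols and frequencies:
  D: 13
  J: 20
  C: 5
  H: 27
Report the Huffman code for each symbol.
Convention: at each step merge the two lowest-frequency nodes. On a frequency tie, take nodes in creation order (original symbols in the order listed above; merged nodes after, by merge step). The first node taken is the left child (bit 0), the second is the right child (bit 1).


Huffman tree construction:
Step 1: Merge C(5) + D(13) = 18
Step 2: Merge (C+D)(18) + J(20) = 38
Step 3: Merge H(27) + ((C+D)+J)(38) = 65
Read each symbol's code off the tree from the root (left child = 0, right child = 1).

Codes:
  D: 101 (length 3)
  J: 11 (length 2)
  C: 100 (length 3)
  H: 0 (length 1)
Average code length: 121/65 = 1.8615 bits/symbol


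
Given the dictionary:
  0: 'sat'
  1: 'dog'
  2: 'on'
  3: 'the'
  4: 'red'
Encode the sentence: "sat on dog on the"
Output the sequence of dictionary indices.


Look up each word in the dictionary:
  'sat' -> 0
  'on' -> 2
  'dog' -> 1
  'on' -> 2
  'the' -> 3

Encoded: [0, 2, 1, 2, 3]


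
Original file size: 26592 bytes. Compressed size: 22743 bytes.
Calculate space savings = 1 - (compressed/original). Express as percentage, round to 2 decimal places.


ratio = compressed/original = 22743/26592 = 0.855257
savings = 1 - ratio = 1 - 0.855257 = 0.144743
as a percentage: 0.144743 * 100 = 14.47%

Space savings = 1 - 22743/26592 = 14.47%


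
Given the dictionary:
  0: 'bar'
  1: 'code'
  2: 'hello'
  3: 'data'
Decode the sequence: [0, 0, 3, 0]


Look up each index in the dictionary:
  0 -> 'bar'
  0 -> 'bar'
  3 -> 'data'
  0 -> 'bar'

Decoded: "bar bar data bar"


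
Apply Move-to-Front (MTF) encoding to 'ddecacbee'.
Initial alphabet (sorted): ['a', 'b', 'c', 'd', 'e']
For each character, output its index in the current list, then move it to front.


MTF encoding:
'd': index 3 in ['a', 'b', 'c', 'd', 'e'] -> ['d', 'a', 'b', 'c', 'e']
'd': index 0 in ['d', 'a', 'b', 'c', 'e'] -> ['d', 'a', 'b', 'c', 'e']
'e': index 4 in ['d', 'a', 'b', 'c', 'e'] -> ['e', 'd', 'a', 'b', 'c']
'c': index 4 in ['e', 'd', 'a', 'b', 'c'] -> ['c', 'e', 'd', 'a', 'b']
'a': index 3 in ['c', 'e', 'd', 'a', 'b'] -> ['a', 'c', 'e', 'd', 'b']
'c': index 1 in ['a', 'c', 'e', 'd', 'b'] -> ['c', 'a', 'e', 'd', 'b']
'b': index 4 in ['c', 'a', 'e', 'd', 'b'] -> ['b', 'c', 'a', 'e', 'd']
'e': index 3 in ['b', 'c', 'a', 'e', 'd'] -> ['e', 'b', 'c', 'a', 'd']
'e': index 0 in ['e', 'b', 'c', 'a', 'd'] -> ['e', 'b', 'c', 'a', 'd']


Output: [3, 0, 4, 4, 3, 1, 4, 3, 0]


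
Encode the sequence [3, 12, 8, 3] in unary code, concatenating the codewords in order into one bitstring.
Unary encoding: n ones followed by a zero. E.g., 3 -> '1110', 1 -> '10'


Encode each number as n ones followed by a terminating 0:
  3 -> 1110 (4 bits)
  12 -> 1111111111110 (13 bits)
  8 -> 111111110 (9 bits)
  3 -> 1110 (4 bits)
Total length = 4 + 13 + 9 + 4 = 30 bits.

Unary([3, 12, 8, 3]) = 111011111111111101111111101110 (30 bits)


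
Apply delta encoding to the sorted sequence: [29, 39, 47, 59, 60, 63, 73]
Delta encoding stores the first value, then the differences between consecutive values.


First value: 29
Deltas:
  39 - 29 = 10
  47 - 39 = 8
  59 - 47 = 12
  60 - 59 = 1
  63 - 60 = 3
  73 - 63 = 10


Delta encoded: [29, 10, 8, 12, 1, 3, 10]


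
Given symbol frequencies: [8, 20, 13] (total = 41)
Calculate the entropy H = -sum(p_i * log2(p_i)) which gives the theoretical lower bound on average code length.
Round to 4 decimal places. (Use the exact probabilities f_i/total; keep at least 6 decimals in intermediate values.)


Per-symbol terms -p_i * log2(p_i) with p_i = f_i/41:
  p = 8/41 = 0.195122: log2(p) = -2.357552, -p*log2(p) = 0.460010
  p = 20/41 = 0.487805: log2(p) = -1.035624, -p*log2(p) = 0.505182
  p = 13/41 = 0.317073: log2(p) = -1.657112, -p*log2(p) = 0.525426
H = 0.460010 + 0.505182 + 0.525426 = 1.490618

H = 1.4906 bits/symbol


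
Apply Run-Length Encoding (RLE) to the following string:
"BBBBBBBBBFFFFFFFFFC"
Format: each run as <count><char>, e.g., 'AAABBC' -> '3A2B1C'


Scanning runs left to right:
  i=0: run of 'B' x 9 -> '9B'
  i=9: run of 'F' x 9 -> '9F'
  i=18: run of 'C' x 1 -> '1C'

RLE = 9B9F1C


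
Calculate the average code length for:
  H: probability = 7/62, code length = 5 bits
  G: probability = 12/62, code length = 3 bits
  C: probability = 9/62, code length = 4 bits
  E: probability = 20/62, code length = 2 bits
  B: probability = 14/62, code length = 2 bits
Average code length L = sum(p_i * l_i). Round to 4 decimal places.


Weighted contributions p_i * l_i:
  H: (7/62) * 5 = 35/62
  G: (12/62) * 3 = 36/62
  C: (9/62) * 4 = 36/62
  E: (20/62) * 2 = 40/62
  B: (14/62) * 2 = 28/62
Sum = (35 + 36 + 36 + 40 + 28)/62 = 175/62

L = 175/62 = 2.8226 bits/symbol


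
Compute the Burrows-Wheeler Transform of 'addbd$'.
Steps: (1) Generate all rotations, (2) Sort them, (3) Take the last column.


Rotations (sorted):
  0: $addbd -> last char: d
  1: addbd$ -> last char: $
  2: bd$add -> last char: d
  3: d$addb -> last char: b
  4: dbd$ad -> last char: d
  5: ddbd$a -> last char: a


BWT = d$dbda


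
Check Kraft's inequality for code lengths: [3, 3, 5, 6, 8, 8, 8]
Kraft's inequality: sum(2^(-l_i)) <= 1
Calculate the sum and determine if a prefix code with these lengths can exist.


Sum = 2^(-3) + 2^(-3) + 2^(-5) + 2^(-6) + 2^(-8) + 2^(-8) + 2^(-8)
    = 0.125 + 0.125 + 0.03125 + 0.015625 + 0.00390625 + 0.00390625 + 0.00390625
    = 79/256 = 0.30859375
Since 0.30859375 <= 1, Kraft's inequality IS satisfied.
A prefix code with these lengths CAN exist.

Kraft sum = 0.30859375. Satisfied.


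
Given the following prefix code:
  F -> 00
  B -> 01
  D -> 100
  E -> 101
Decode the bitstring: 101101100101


Decoding step by step:
Bits 101 -> E
Bits 101 -> E
Bits 100 -> D
Bits 101 -> E


Decoded message: EEDE


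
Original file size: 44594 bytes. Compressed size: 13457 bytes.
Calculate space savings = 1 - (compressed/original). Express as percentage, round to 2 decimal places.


ratio = compressed/original = 13457/44594 = 0.301767
savings = 1 - ratio = 1 - 0.301767 = 0.698233
as a percentage: 0.698233 * 100 = 69.82%

Space savings = 1 - 13457/44594 = 69.82%


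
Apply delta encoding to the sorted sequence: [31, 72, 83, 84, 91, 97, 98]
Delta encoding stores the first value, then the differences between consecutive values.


First value: 31
Deltas:
  72 - 31 = 41
  83 - 72 = 11
  84 - 83 = 1
  91 - 84 = 7
  97 - 91 = 6
  98 - 97 = 1


Delta encoded: [31, 41, 11, 1, 7, 6, 1]


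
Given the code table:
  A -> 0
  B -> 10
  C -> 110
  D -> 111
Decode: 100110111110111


Decoding:
10 -> B
0 -> A
110 -> C
111 -> D
110 -> C
111 -> D


Result: BACDCD
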